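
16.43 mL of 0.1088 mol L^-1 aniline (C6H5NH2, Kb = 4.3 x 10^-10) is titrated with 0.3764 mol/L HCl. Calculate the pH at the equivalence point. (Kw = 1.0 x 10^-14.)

n(C6H5NH2) = 0.1088 x 0.01643 = 0.001788 mol; V(HCl) at equivalence = 0.001788/0.3764 = 0.004749 L.
At equivalence the base is fully converted to C6H5NH3+; total volume = 0.02118 L, so [C6H5NH3+] = 0.001788/0.02118 = 0.08440 M.
Ka(C6H5NH3+) = Kw/Kb = 1.0e-14 / 4.3 x 10^-10 = 2.33e-5.
[H^+] = sqrt(Ka x [C6H5NH3+]) = sqrt(2.33e-5 x 0.08440) = 0.00140 M.
pH = -log(0.00140) = 2.85.

2.85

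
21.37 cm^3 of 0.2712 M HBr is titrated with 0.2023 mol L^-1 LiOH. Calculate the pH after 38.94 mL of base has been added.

12.54

n(acid) = 0.2712 x 0.02137 = 0.005796 mol; n(LiOH) added = 0.2023 x 0.03894 = 0.007878 mol.
Base is in excess by 0.007878 - 0.005796 = 0.002082 mol in a total volume of 0.06031 L.
[OH^-] = 0.002082/0.06031 = 0.03452 M, so pOH = 1.46 and pH = 14.00 - 1.46 = 12.54.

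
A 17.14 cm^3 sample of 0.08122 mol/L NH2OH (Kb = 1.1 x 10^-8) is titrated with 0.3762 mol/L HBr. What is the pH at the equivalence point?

3.61

n(NH2OH) = 0.08122 x 0.01714 = 0.001392 mol; V(HBr) at equivalence = 0.001392/0.3762 = 0.003700 L.
At equivalence the base is fully converted to NH3OH+; total volume = 0.02084 L, so [NH3OH+] = 0.001392/0.02084 = 0.06680 M.
Ka(NH3OH+) = Kw/Kb = 1.0e-14 / 1.1 x 10^-8 = 9.09e-7.
[H^+] = sqrt(Ka x [NH3OH+]) = sqrt(9.09e-7 x 0.06680) = 0.000246 M.
pH = -log(0.000246) = 3.61.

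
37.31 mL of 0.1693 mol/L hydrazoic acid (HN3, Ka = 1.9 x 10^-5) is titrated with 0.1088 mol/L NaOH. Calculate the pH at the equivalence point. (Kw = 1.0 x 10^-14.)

n(HN3) = 0.1693 x 0.03731 = 0.006317 mol; V(NaOH) at equivalence = 0.006317/0.1088 = 0.05806 L.
At equivalence all the acid is converted to N3-; total volume = 0.03731 + 0.05806 = 0.09537 L, so [N3-] = 0.006317/0.09537 = 0.06623 M.
Kb = Kw/Ka = 1.0e-14 / 1.9 x 10^-5 = 5.26e-10.
[OH^-] = sqrt(Kb x [N3-]) = sqrt(5.26e-10 x 0.06623) = 5.90e-6 M.
pOH = 5.23, so pH = 14.00 - 5.23 = 8.77.

8.77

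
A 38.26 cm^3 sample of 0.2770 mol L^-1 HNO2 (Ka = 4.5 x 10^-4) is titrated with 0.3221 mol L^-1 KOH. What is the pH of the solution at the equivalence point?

8.26

n(HNO2) = 0.2770 x 0.03826 = 0.01060 mol; V(KOH) at equivalence = 0.01060/0.3221 = 0.03290 L.
At equivalence all the acid is converted to NO2-; total volume = 0.03826 + 0.03290 = 0.07116 L, so [NO2-] = 0.01060/0.07116 = 0.1489 M.
Kb = Kw/Ka = 1.0e-14 / 4.5 x 10^-4 = 2.22e-11.
[OH^-] = sqrt(Kb x [NO2-]) = sqrt(2.22e-11 x 0.1489) = 1.82e-6 M.
pOH = 5.74, so pH = 14.00 - 5.74 = 8.26.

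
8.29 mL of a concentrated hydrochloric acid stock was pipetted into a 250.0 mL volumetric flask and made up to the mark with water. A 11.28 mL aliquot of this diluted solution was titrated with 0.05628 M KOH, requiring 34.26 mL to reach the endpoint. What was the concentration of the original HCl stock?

n(KOH) = 0.05628 x 0.03426 = 0.001928 mol.
n(HCl) in the aliquot = 0.001928 mol.
[diluted HCl] = 0.001928 / 0.01128 = 0.1709 M.
Dilution factor = 250.0/8.290 = 30.16, so [stock] = 0.1709 x 30.16 = 5.15 M.

5.15 M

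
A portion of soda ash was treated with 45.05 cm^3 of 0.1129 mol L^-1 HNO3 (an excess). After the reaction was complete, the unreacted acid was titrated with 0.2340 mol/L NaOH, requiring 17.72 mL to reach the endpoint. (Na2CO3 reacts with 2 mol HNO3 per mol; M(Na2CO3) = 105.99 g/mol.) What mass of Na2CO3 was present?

Total n(HNO3) added = 0.1129 x 0.04505 = 0.005086 mol.
n(NaOH) used = 0.2340 x 0.01772 = 0.004146 mol, which equals the excess n(HNO3).
So n(HNO3) consumed by the sample = 0.005086 - 0.004146 = 0.0009397 mol.
n(Na2CO3) = 0.0009397 / 2 = 0.0004698 mol.
mass = 0.0004698 mol x 105.99 g/mol = 0.0498 g.

0.0498 g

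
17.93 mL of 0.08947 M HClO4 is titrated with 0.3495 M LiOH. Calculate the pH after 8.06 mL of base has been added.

n(acid) = 0.08947 x 0.01793 = 0.001604 mol; n(LiOH) added = 0.3495 x 0.008060 = 0.002817 mol.
Base is in excess by 0.002817 - 0.001604 = 0.001213 mol in a total volume of 0.02599 L.
[OH^-] = 0.001213/0.02599 = 0.04666 M, so pOH = 1.33 and pH = 14.00 - 1.33 = 12.67.

12.67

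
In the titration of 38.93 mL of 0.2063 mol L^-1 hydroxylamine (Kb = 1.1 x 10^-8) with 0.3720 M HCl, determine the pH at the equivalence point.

3.46

n(NH2OH) = 0.2063 x 0.03893 = 0.008031 mol; V(HCl) at equivalence = 0.008031/0.3720 = 0.02159 L.
At equivalence the base is fully converted to NH3OH+; total volume = 0.06052 L, so [NH3OH+] = 0.008031/0.06052 = 0.1327 M.
Ka(NH3OH+) = Kw/Kb = 1.0e-14 / 1.1 x 10^-8 = 9.09e-7.
[H^+] = sqrt(Ka x [NH3OH+]) = sqrt(9.09e-7 x 0.1327) = 0.000347 M.
pH = -log(0.000347) = 3.46.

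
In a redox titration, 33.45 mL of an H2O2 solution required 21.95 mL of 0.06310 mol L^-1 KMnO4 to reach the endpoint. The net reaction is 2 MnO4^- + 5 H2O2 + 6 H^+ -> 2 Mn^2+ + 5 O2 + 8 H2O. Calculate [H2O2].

n(KMnO4) = 0.06310 x 0.02195 = 0.001385 mol.
From the balanced equation, 2 mol KMnO4 reacts with 5 mol H2O2, so n(H2O2) = 0.001385 x 5/2 = 0.003463 mol.
[H2O2] = 0.003463 / 0.03345 L = 0.104 M.

0.104 M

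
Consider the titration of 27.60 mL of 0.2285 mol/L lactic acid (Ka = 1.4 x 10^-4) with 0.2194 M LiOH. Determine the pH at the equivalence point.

8.45

n(HC3H5O3) = 0.2285 x 0.02760 = 0.006307 mol; V(LiOH) at equivalence = 0.006307/0.2194 = 0.02874 L.
At equivalence all the acid is converted to C3H5O3-; total volume = 0.02760 + 0.02874 = 0.05634 L, so [C3H5O3-] = 0.006307/0.05634 = 0.1119 M.
Kb = Kw/Ka = 1.0e-14 / 1.4 x 10^-4 = 7.14e-11.
[OH^-] = sqrt(Kb x [C3H5O3-]) = sqrt(7.14e-11 x 0.1119) = 2.83e-6 M.
pOH = 5.55, so pH = 14.00 - 5.55 = 8.45.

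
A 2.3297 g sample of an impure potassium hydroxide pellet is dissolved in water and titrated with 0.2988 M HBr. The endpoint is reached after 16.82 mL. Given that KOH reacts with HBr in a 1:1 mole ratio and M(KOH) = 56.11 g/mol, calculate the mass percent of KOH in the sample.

n(HBr) = 0.2988 x 0.01682 = 0.005026 mol.
n(KOH) = 0.005026 / 1 = 0.005026 mol.
mass of KOH = 0.005026 x 56.11 = 0.2820 g.
% purity = 0.2820 / 2.3297 x 100 = 12.1%.

12.1%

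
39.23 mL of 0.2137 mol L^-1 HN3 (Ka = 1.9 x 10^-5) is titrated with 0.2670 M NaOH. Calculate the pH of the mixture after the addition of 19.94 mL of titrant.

Initial n(HN3) = 0.2137 x 0.03923 = 0.008383 mol.
n(NaOH) added = 0.2670 x 0.01994 = 0.005324 mol, converting that many moles of HN3 to N3-.
Remaining n(HN3) = 0.003059 mol; n(N3-) = 0.005324 mol.
By Henderson-Hasselbalch, pH = pKa + log([A^-]/[HA]) = 4.72 + log(0.005324/0.003059) = 4.72 + (+0.24) = 4.96.

4.96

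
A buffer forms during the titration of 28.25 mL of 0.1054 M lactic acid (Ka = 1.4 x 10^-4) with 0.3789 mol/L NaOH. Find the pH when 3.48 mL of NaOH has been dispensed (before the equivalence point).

Initial n(HC3H5O3) = 0.1054 x 0.02825 = 0.002978 mol.
n(NaOH) added = 0.3789 x 0.003480 = 0.001319 mol, converting that many moles of HC3H5O3 to C3H5O3-.
Remaining n(HC3H5O3) = 0.001659 mol; n(C3H5O3-) = 0.001319 mol.
By Henderson-Hasselbalch, pH = pKa + log([A^-]/[HA]) = 3.85 + log(0.001319/0.001659) = 3.85 + (-0.10) = 3.75.

3.75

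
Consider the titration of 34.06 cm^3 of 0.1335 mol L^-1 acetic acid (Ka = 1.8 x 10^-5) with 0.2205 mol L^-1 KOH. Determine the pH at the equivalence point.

8.83

n(CH3COOH) = 0.1335 x 0.03406 = 0.004547 mol; V(KOH) at equivalence = 0.004547/0.2205 = 0.02062 L.
At equivalence all the acid is converted to CH3COO-; total volume = 0.03406 + 0.02062 = 0.05468 L, so [CH3COO-] = 0.004547/0.05468 = 0.08315 M.
Kb = Kw/Ka = 1.0e-14 / 1.8 x 10^-5 = 5.56e-10.
[OH^-] = sqrt(Kb x [CH3COO-]) = sqrt(5.56e-10 x 0.08315) = 6.80e-6 M.
pOH = 5.17, so pH = 14.00 - 5.17 = 8.83.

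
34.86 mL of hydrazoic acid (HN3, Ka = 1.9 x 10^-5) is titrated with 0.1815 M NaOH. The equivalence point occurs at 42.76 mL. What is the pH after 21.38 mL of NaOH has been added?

21.38 mL is exactly half the equivalence volume (42.76/2), i.e. the half-equivalence point.
There, n(HA) = n(A^-), so pH = pKa = -log(1.9 x 10^-5) = 4.72.

4.72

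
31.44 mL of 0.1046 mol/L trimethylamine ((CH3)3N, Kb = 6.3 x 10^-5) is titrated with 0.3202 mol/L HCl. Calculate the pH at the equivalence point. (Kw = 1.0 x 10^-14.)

n((CH3)3N) = 0.1046 x 0.03144 = 0.003289 mol; V(HCl) at equivalence = 0.003289/0.3202 = 0.01027 L.
At equivalence the base is fully converted to (CH3)3NH+; total volume = 0.04171 L, so [(CH3)3NH+] = 0.003289/0.04171 = 0.07884 M.
Ka((CH3)3NH+) = Kw/Kb = 1.0e-14 / 6.3 x 10^-5 = 1.59e-10.
[H^+] = sqrt(Ka x [(CH3)3NH+]) = sqrt(1.59e-10 x 0.07884) = 3.54e-6 M.
pH = -log(3.54e-6) = 5.45.

5.45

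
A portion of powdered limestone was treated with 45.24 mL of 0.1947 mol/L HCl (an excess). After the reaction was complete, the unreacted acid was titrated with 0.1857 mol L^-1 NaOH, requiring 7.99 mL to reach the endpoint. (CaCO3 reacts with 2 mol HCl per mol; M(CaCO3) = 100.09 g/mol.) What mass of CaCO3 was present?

Total n(HCl) added = 0.1947 x 0.04524 = 0.008808 mol.
n(NaOH) used = 0.1857 x 0.007990 = 0.001484 mol, which equals the excess n(HCl).
So n(HCl) consumed by the sample = 0.008808 - 0.001484 = 0.007324 mol.
n(CaCO3) = 0.007324 / 2 = 0.003662 mol.
mass = 0.003662 mol x 100.09 g/mol = 0.367 g.

0.367 g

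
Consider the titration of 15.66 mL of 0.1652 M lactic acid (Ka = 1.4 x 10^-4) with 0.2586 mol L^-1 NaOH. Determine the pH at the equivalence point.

n(HC3H5O3) = 0.1652 x 0.01566 = 0.002587 mol; V(NaOH) at equivalence = 0.002587/0.2586 = 0.01000 L.
At equivalence all the acid is converted to C3H5O3-; total volume = 0.01566 + 0.01000 = 0.02566 L, so [C3H5O3-] = 0.002587/0.02566 = 0.1008 M.
Kb = Kw/Ka = 1.0e-14 / 1.4 x 10^-4 = 7.14e-11.
[OH^-] = sqrt(Kb x [C3H5O3-]) = sqrt(7.14e-11 x 0.1008) = 2.68e-6 M.
pOH = 5.57, so pH = 14.00 - 5.57 = 8.43.

8.43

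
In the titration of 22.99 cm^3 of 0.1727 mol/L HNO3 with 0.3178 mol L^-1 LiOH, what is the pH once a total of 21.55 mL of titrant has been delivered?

12.81

n(acid) = 0.1727 x 0.02299 = 0.003970 mol; n(LiOH) added = 0.3178 x 0.02155 = 0.006849 mol.
Base is in excess by 0.006849 - 0.003970 = 0.002878 mol in a total volume of 0.04454 L.
[OH^-] = 0.002878/0.04454 = 0.06462 M, so pOH = 1.19 and pH = 14.00 - 1.19 = 12.81.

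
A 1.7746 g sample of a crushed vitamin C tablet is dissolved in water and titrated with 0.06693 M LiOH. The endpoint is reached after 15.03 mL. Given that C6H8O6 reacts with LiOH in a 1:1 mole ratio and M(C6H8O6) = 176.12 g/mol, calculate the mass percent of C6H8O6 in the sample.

n(LiOH) = 0.06693 x 0.01503 = 0.001006 mol.
n(C6H8O6) = 0.001006 / 1 = 0.001006 mol.
mass of C6H8O6 = 0.001006 x 176.12 = 0.1772 g.
% purity = 0.1772 / 1.7746 x 100 = 9.98%.

9.98%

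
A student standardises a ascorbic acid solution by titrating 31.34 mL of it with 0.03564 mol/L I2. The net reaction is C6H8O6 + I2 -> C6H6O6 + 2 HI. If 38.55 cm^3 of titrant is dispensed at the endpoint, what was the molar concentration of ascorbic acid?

0.0438 M

n(I2) = 0.03564 x 0.03855 = 0.001374 mol.
From the balanced equation, 1 mol I2 reacts with 1 mol ascorbic acid, so n(ascorbic acid) = 0.001374 x 1/1 = 0.001374 mol.
[ascorbic acid] = 0.001374 / 0.03134 L = 0.0438 M.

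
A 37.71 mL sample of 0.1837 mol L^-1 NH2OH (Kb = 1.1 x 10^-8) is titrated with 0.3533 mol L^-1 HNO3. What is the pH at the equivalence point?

n(NH2OH) = 0.1837 x 0.03771 = 0.006927 mol; V(HNO3) at equivalence = 0.006927/0.3533 = 0.01961 L.
At equivalence the base is fully converted to NH3OH+; total volume = 0.05732 L, so [NH3OH+] = 0.006927/0.05732 = 0.1209 M.
Ka(NH3OH+) = Kw/Kb = 1.0e-14 / 1.1 x 10^-8 = 9.09e-7.
[H^+] = sqrt(Ka x [NH3OH+]) = sqrt(9.09e-7 x 0.1209) = 0.000331 M.
pH = -log(0.000331) = 3.48.

3.48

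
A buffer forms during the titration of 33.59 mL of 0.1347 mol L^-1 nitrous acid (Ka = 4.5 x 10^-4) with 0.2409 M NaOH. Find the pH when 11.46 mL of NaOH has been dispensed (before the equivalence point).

Initial n(HNO2) = 0.1347 x 0.03359 = 0.004525 mol.
n(NaOH) added = 0.2409 x 0.01146 = 0.002761 mol, converting that many moles of HNO2 to NO2-.
Remaining n(HNO2) = 0.001764 mol; n(NO2-) = 0.002761 mol.
By Henderson-Hasselbalch, pH = pKa + log([A^-]/[HA]) = 3.35 + log(0.002761/0.001764) = 3.35 + (+0.19) = 3.54.

3.54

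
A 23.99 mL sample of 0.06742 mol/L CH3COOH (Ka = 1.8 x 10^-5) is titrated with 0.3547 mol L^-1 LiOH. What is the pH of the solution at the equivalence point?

8.75

n(CH3COOH) = 0.06742 x 0.02399 = 0.001617 mol; V(LiOH) at equivalence = 0.001617/0.3547 = 0.004560 L.
At equivalence all the acid is converted to CH3COO-; total volume = 0.02399 + 0.004560 = 0.02855 L, so [CH3COO-] = 0.001617/0.02855 = 0.05665 M.
Kb = Kw/Ka = 1.0e-14 / 1.8 x 10^-5 = 5.56e-10.
[OH^-] = sqrt(Kb x [CH3COO-]) = sqrt(5.56e-10 x 0.05665) = 5.61e-6 M.
pOH = 5.25, so pH = 14.00 - 5.25 = 8.75.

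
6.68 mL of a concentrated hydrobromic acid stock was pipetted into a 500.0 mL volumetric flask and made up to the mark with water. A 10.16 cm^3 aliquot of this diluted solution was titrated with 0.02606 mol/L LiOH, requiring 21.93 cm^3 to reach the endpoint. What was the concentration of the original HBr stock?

4.21 M

n(LiOH) = 0.02606 x 0.02193 = 0.0005715 mol.
n(HBr) in the aliquot = 0.0005715 mol.
[diluted HBr] = 0.0005715 / 0.01016 = 0.05625 M.
Dilution factor = 500.0/6.680 = 74.85, so [stock] = 0.05625 x 74.85 = 4.21 M.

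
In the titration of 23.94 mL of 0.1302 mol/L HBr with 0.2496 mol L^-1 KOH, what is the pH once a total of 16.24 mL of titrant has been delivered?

12.37

n(acid) = 0.1302 x 0.02394 = 0.003117 mol; n(KOH) added = 0.2496 x 0.01624 = 0.004054 mol.
Base is in excess by 0.004054 - 0.003117 = 0.0009365 mol in a total volume of 0.04018 L.
[OH^-] = 0.0009365/0.04018 = 0.02331 M, so pOH = 1.63 and pH = 14.00 - 1.63 = 12.37.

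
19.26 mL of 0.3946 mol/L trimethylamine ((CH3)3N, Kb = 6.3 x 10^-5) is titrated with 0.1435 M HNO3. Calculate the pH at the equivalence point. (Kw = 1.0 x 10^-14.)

5.39

n((CH3)3N) = 0.3946 x 0.01926 = 0.007600 mol; V(HNO3) at equivalence = 0.007600/0.1435 = 0.05296 L.
At equivalence the base is fully converted to (CH3)3NH+; total volume = 0.07222 L, so [(CH3)3NH+] = 0.007600/0.07222 = 0.1052 M.
Ka((CH3)3NH+) = Kw/Kb = 1.0e-14 / 6.3 x 10^-5 = 1.59e-10.
[H^+] = sqrt(Ka x [(CH3)3NH+]) = sqrt(1.59e-10 x 0.1052) = 4.09e-6 M.
pH = -log(4.09e-6) = 5.39.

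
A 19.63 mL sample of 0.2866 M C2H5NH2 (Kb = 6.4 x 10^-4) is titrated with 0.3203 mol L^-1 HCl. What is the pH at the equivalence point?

5.81

n(C2H5NH2) = 0.2866 x 0.01963 = 0.005626 mol; V(HCl) at equivalence = 0.005626/0.3203 = 0.01756 L.
At equivalence the base is fully converted to C2H5NH3+; total volume = 0.03719 L, so [C2H5NH3+] = 0.005626/0.03719 = 0.1513 M.
Ka(C2H5NH3+) = Kw/Kb = 1.0e-14 / 6.4 x 10^-4 = 1.56e-11.
[H^+] = sqrt(Ka x [C2H5NH3+]) = sqrt(1.56e-11 x 0.1513) = 1.54e-6 M.
pH = -log(1.54e-6) = 5.81.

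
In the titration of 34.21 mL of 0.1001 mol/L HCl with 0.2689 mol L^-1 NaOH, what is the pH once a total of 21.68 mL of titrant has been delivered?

12.63

n(acid) = 0.1001 x 0.03421 = 0.003424 mol; n(NaOH) added = 0.2689 x 0.02168 = 0.005830 mol.
Base is in excess by 0.005830 - 0.003424 = 0.002405 mol in a total volume of 0.05589 L.
[OH^-] = 0.002405/0.05589 = 0.04304 M, so pOH = 1.37 and pH = 14.00 - 1.37 = 12.63.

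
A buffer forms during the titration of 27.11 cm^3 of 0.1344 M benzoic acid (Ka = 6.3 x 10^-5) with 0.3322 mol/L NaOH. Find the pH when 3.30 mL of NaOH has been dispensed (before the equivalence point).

Initial n(C6H5COOH) = 0.1344 x 0.02711 = 0.003644 mol.
n(NaOH) added = 0.3322 x 0.003300 = 0.001096 mol, converting that many moles of C6H5COOH to C6H5COO-.
Remaining n(C6H5COOH) = 0.002547 mol; n(C6H5COO-) = 0.001096 mol.
By Henderson-Hasselbalch, pH = pKa + log([A^-]/[HA]) = 4.20 + log(0.001096/0.002547) = 4.20 + (-0.37) = 3.83.

3.83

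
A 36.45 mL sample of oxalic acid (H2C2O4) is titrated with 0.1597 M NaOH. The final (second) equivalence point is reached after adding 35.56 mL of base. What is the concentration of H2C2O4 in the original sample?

n(NaOH) = 0.1597 x 0.03556 = 0.005679 mol.
At the final (second) equivalence point, 2 mol OH^- react per mol H2C2O4, so n(H2C2O4) = 0.005679 / 2 = 0.002839 mol.
[H2C2O4] = 0.002839 / 0.03645 L = 0.0779 M.

0.0779 M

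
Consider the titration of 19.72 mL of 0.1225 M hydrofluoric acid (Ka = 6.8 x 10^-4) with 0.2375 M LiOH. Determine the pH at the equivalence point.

8.04

n(HF) = 0.1225 x 0.01972 = 0.002416 mol; V(LiOH) at equivalence = 0.002416/0.2375 = 0.01017 L.
At equivalence all the acid is converted to F-; total volume = 0.01972 + 0.01017 = 0.02989 L, so [F-] = 0.002416/0.02989 = 0.08082 M.
Kb = Kw/Ka = 1.0e-14 / 6.8 x 10^-4 = 1.47e-11.
[OH^-] = sqrt(Kb x [F-]) = sqrt(1.47e-11 x 0.08082) = 1.09e-6 M.
pOH = 5.96, so pH = 14.00 - 5.96 = 8.04.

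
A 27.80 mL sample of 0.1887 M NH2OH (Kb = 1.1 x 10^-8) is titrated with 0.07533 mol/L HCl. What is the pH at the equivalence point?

n(NH2OH) = 0.1887 x 0.02780 = 0.005246 mol; V(HCl) at equivalence = 0.005246/0.07533 = 0.06964 L.
At equivalence the base is fully converted to NH3OH+; total volume = 0.09744 L, so [NH3OH+] = 0.005246/0.09744 = 0.05384 M.
Ka(NH3OH+) = Kw/Kb = 1.0e-14 / 1.1 x 10^-8 = 9.09e-7.
[H^+] = sqrt(Ka x [NH3OH+]) = sqrt(9.09e-7 x 0.05384) = 0.000221 M.
pH = -log(0.000221) = 3.66.

3.66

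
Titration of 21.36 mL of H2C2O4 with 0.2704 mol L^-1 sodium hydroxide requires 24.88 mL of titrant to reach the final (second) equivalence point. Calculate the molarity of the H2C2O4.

n(NaOH) = 0.2704 x 0.02488 = 0.006728 mol.
At the final (second) equivalence point, 2 mol OH^- react per mol H2C2O4, so n(H2C2O4) = 0.006728 / 2 = 0.003364 mol.
[H2C2O4] = 0.003364 / 0.02136 L = 0.157 M.

0.157 M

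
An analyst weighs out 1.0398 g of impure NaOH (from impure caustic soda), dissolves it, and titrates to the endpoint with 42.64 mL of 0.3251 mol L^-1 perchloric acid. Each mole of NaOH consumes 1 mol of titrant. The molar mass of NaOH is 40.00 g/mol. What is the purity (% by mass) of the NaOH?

53.3%

n(HClO4) = 0.3251 x 0.04264 = 0.01386 mol.
n(NaOH) = 0.01386 / 1 = 0.01386 mol.
mass of NaOH = 0.01386 x 40.00 = 0.5545 g.
% purity = 0.5545 / 1.0398 x 100 = 53.3%.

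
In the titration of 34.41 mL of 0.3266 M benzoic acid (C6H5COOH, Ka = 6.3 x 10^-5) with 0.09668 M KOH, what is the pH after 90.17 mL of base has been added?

Initial n(C6H5COOH) = 0.3266 x 0.03441 = 0.01124 mol.
n(KOH) added = 0.09668 x 0.09017 = 0.008718 mol, converting that many moles of C6H5COOH to C6H5COO-.
Remaining n(C6H5COOH) = 0.002521 mol; n(C6H5COO-) = 0.008718 mol.
By Henderson-Hasselbalch, pH = pKa + log([A^-]/[HA]) = 4.20 + log(0.008718/0.002521) = 4.20 + (+0.54) = 4.74.

4.74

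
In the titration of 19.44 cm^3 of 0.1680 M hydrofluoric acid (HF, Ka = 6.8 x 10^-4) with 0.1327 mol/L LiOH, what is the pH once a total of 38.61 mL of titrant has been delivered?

12.51

n(acid) = 0.1680 x 0.01944 = 0.003266 mol; n(LiOH) added = 0.1327 x 0.03861 = 0.005124 mol.
Base is in excess by 0.005124 - 0.003266 = 0.001858 mol in a total volume of 0.05805 L.
[OH^-] = 0.001858/0.05805 = 0.03200 M, so pOH = 1.49 and pH = 14.00 - 1.49 = 12.51.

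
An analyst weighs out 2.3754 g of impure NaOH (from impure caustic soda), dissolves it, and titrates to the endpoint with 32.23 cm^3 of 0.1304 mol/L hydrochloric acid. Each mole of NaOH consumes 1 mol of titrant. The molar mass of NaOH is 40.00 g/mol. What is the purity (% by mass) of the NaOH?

n(HCl) = 0.1304 x 0.03223 = 0.004203 mol.
n(NaOH) = 0.004203 / 1 = 0.004203 mol.
mass of NaOH = 0.004203 x 40.00 = 0.1681 g.
% purity = 0.1681 / 2.3754 x 100 = 7.08%.

7.08%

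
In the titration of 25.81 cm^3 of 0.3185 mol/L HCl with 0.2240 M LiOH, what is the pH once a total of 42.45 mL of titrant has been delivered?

n(acid) = 0.3185 x 0.02581 = 0.008220 mol; n(LiOH) added = 0.2240 x 0.04245 = 0.009509 mol.
Base is in excess by 0.009509 - 0.008220 = 0.001288 mol in a total volume of 0.06826 L.
[OH^-] = 0.001288/0.06826 = 0.01887 M, so pOH = 1.72 and pH = 14.00 - 1.72 = 12.28.

12.28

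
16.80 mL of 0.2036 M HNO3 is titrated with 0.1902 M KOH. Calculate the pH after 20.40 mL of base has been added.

n(acid) = 0.2036 x 0.01680 = 0.003420 mol; n(KOH) added = 0.1902 x 0.02040 = 0.003880 mol.
Base is in excess by 0.003880 - 0.003420 = 0.0004596 mol in a total volume of 0.03720 L.
[OH^-] = 0.0004596/0.03720 = 0.01235 M, so pOH = 1.91 and pH = 14.00 - 1.91 = 12.09.

12.09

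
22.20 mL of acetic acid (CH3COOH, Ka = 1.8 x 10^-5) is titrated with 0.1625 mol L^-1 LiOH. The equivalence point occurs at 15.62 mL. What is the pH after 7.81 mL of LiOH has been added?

4.74

7.81 mL is exactly half the equivalence volume (15.62/2), i.e. the half-equivalence point.
There, n(HA) = n(A^-), so pH = pKa = -log(1.8 x 10^-5) = 4.74.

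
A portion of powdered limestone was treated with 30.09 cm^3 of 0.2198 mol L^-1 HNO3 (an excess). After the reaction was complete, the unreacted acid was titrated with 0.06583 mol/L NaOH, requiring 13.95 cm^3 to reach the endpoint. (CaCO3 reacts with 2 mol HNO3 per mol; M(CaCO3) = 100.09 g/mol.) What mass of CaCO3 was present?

Total n(HNO3) added = 0.2198 x 0.03009 = 0.006614 mol.
n(NaOH) used = 0.06583 x 0.01395 = 0.0009183 mol, which equals the excess n(HNO3).
So n(HNO3) consumed by the sample = 0.006614 - 0.0009183 = 0.005695 mol.
n(CaCO3) = 0.005695 / 2 = 0.002848 mol.
mass = 0.002848 mol x 100.09 g/mol = 0.285 g.

0.285 g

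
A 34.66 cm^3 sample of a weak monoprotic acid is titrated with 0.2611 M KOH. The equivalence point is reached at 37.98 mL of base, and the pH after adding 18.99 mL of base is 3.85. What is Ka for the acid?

1.4 x 10^-4

18.99 mL is half of the equivalence volume, so this is the half-equivalence point where [HA] = [A^-].
At half-equivalence pH = pKa, so pKa = 3.85.
Ka = 10^(-3.85) = 1.4 x 10^-4.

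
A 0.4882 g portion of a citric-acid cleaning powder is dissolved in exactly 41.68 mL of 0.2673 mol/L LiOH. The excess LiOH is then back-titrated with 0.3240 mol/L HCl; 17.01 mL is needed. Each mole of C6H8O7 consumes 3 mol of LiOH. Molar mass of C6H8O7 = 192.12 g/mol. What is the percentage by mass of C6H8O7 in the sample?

73.8%

Total n(LiOH) added = 0.2673 x 0.04168 = 0.01114 mol.
n(HCl) used = 0.3240 x 0.01701 = 0.005511 mol, which equals the excess n(LiOH).
So n(LiOH) consumed by the sample = 0.01114 - 0.005511 = 0.005630 mol.
n(C6H8O7) = 0.005630 / 3 = 0.001877 mol.
mass C6H8O7 = 0.001877 x 192.12 = 0.3605 g, so %C6H8O7 = 0.3605/0.4882 x 100 = 73.8%.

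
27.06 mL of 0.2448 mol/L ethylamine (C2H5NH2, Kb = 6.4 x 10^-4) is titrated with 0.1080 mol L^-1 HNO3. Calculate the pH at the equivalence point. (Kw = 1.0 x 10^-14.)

n(C2H5NH2) = 0.2448 x 0.02706 = 0.006624 mol; V(HNO3) at equivalence = 0.006624/0.1080 = 0.06134 L.
At equivalence the base is fully converted to C2H5NH3+; total volume = 0.08840 L, so [C2H5NH3+] = 0.006624/0.08840 = 0.07494 M.
Ka(C2H5NH3+) = Kw/Kb = 1.0e-14 / 6.4 x 10^-4 = 1.56e-11.
[H^+] = sqrt(Ka x [C2H5NH3+]) = sqrt(1.56e-11 x 0.07494) = 1.08e-6 M.
pH = -log(1.08e-6) = 5.97.

5.97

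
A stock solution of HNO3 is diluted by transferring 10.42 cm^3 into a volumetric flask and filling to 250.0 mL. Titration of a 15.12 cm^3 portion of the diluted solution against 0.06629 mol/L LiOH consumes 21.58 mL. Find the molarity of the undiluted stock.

2.27 M

n(LiOH) = 0.06629 x 0.02158 = 0.001431 mol.
n(HNO3) in the aliquot = 0.001431 mol.
[diluted HNO3] = 0.001431 / 0.01512 = 0.09461 M.
Dilution factor = 250.0/10.42 = 23.99, so [stock] = 0.09461 x 23.99 = 2.27 M.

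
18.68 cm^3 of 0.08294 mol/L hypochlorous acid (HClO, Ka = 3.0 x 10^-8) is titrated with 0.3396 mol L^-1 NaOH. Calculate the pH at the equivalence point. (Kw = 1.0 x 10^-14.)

10.17

n(HClO) = 0.08294 x 0.01868 = 0.001549 mol; V(NaOH) at equivalence = 0.001549/0.3396 = 0.004562 L.
At equivalence all the acid is converted to ClO-; total volume = 0.01868 + 0.004562 = 0.02324 L, so [ClO-] = 0.001549/0.02324 = 0.06666 M.
Kb = Kw/Ka = 1.0e-14 / 3.0 x 10^-8 = 3.33e-7.
[OH^-] = sqrt(Kb x [ClO-]) = sqrt(3.33e-7 x 0.06666) = 0.000149 M.
pOH = 3.83, so pH = 14.00 - 3.83 = 10.17.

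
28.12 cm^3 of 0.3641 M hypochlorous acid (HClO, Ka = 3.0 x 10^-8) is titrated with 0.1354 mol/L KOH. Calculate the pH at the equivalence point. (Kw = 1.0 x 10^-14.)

10.26

n(HClO) = 0.3641 x 0.02812 = 0.01024 mol; V(KOH) at equivalence = 0.01024/0.1354 = 0.07562 L.
At equivalence all the acid is converted to ClO-; total volume = 0.02812 + 0.07562 = 0.1037 L, so [ClO-] = 0.01024/0.1037 = 0.09870 M.
Kb = Kw/Ka = 1.0e-14 / 3.0 x 10^-8 = 3.33e-7.
[OH^-] = sqrt(Kb x [ClO-]) = sqrt(3.33e-7 x 0.09870) = 0.000181 M.
pOH = 3.74, so pH = 14.00 - 3.74 = 10.26.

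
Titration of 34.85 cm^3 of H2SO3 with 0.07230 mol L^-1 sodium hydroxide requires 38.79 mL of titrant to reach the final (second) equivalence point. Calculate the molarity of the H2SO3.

n(NaOH) = 0.07230 x 0.03879 = 0.002805 mol.
At the final (second) equivalence point, 2 mol OH^- react per mol H2SO3, so n(H2SO3) = 0.002805 / 2 = 0.001402 mol.
[H2SO3] = 0.001402 / 0.03485 L = 0.0402 M.

0.0402 M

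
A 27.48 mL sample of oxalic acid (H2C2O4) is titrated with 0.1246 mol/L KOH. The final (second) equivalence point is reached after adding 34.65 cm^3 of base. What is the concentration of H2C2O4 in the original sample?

0.0786 M

n(KOH) = 0.1246 x 0.03465 = 0.004317 mol.
At the final (second) equivalence point, 2 mol OH^- react per mol H2C2O4, so n(H2C2O4) = 0.004317 / 2 = 0.002159 mol.
[H2C2O4] = 0.002159 / 0.02748 L = 0.0786 M.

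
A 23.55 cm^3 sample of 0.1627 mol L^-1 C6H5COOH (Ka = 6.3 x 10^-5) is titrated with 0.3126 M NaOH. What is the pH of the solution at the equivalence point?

8.62

n(C6H5COOH) = 0.1627 x 0.02355 = 0.003832 mol; V(NaOH) at equivalence = 0.003832/0.3126 = 0.01226 L.
At equivalence all the acid is converted to C6H5COO-; total volume = 0.02355 + 0.01226 = 0.03581 L, so [C6H5COO-] = 0.003832/0.03581 = 0.1070 M.
Kb = Kw/Ka = 1.0e-14 / 6.3 x 10^-5 = 1.59e-10.
[OH^-] = sqrt(Kb x [C6H5COO-]) = sqrt(1.59e-10 x 0.1070) = 4.12e-6 M.
pOH = 5.38, so pH = 14.00 - 5.38 = 8.62.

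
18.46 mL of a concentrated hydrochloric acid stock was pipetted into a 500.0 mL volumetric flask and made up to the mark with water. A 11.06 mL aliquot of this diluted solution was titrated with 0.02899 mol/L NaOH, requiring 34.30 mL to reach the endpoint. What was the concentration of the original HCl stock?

n(NaOH) = 0.02899 x 0.03430 = 0.0009944 mol.
n(HCl) in the aliquot = 0.0009944 mol.
[diluted HCl] = 0.0009944 / 0.01106 = 0.08991 M.
Dilution factor = 500.0/18.46 = 27.09, so [stock] = 0.08991 x 27.09 = 2.44 M.

2.44 M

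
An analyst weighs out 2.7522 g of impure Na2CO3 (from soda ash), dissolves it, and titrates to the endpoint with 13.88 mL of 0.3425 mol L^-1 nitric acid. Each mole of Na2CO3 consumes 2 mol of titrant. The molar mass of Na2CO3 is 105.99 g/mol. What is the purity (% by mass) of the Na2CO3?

n(HNO3) = 0.3425 x 0.01388 = 0.004754 mol.
n(Na2CO3) = 0.004754 / 2 = 0.002377 mol.
mass of Na2CO3 = 0.002377 x 105.99 = 0.2519 g.
% purity = 0.2519 / 2.7522 x 100 = 9.15%.

9.15%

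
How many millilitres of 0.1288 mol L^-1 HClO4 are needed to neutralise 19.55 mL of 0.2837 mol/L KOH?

43.1 mL

n(KOH) = 0.2837 mol/L x 0.01955 L = 0.005546 mol.
At equivalence n(HClO4) = n(KOH) = 0.005546 mol.
V(HClO4) = 0.005546 / 0.1288 = 0.04306 L = 43.1 mL.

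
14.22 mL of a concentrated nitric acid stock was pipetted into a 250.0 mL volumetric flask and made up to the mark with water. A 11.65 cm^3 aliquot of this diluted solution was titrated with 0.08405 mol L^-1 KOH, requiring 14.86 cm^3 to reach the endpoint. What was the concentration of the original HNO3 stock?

n(KOH) = 0.08405 x 0.01486 = 0.001249 mol.
n(HNO3) in the aliquot = 0.001249 mol.
[diluted HNO3] = 0.001249 / 0.01165 = 0.1072 M.
Dilution factor = 250.0/14.22 = 17.58, so [stock] = 0.1072 x 17.58 = 1.88 M.

1.88 M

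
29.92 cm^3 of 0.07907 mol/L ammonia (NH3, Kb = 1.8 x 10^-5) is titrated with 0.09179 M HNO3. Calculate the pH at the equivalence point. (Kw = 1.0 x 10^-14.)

n(NH3) = 0.07907 x 0.02992 = 0.002366 mol; V(HNO3) at equivalence = 0.002366/0.09179 = 0.02577 L.
At equivalence the base is fully converted to NH4+; total volume = 0.05569 L, so [NH4+] = 0.002366/0.05569 = 0.04248 M.
Ka(NH4+) = Kw/Kb = 1.0e-14 / 1.8 x 10^-5 = 5.56e-10.
[H^+] = sqrt(Ka x [NH4+]) = sqrt(5.56e-10 x 0.04248) = 4.86e-6 M.
pH = -log(4.86e-6) = 5.31.

5.31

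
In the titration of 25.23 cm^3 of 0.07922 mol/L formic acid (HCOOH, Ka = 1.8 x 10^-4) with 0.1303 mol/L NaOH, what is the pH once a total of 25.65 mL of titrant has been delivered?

n(acid) = 0.07922 x 0.02523 = 0.001999 mol; n(NaOH) added = 0.1303 x 0.02565 = 0.003342 mol.
Base is in excess by 0.003342 - 0.001999 = 0.001343 mol in a total volume of 0.05088 L.
[OH^-] = 0.001343/0.05088 = 0.02640 M, so pOH = 1.58 and pH = 14.00 - 1.58 = 12.42.

12.42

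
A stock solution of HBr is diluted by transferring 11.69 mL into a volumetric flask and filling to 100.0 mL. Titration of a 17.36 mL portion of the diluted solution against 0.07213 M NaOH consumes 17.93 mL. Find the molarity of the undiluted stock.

n(NaOH) = 0.07213 x 0.01793 = 0.001293 mol.
n(HBr) in the aliquot = 0.001293 mol.
[diluted HBr] = 0.001293 / 0.01736 = 0.07450 M.
Dilution factor = 100.0/11.69 = 8.554, so [stock] = 0.07450 x 8.554 = 0.637 M.

0.637 M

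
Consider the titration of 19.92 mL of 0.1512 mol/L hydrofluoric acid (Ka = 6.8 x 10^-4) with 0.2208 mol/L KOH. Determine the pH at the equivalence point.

n(HF) = 0.1512 x 0.01992 = 0.003012 mol; V(KOH) at equivalence = 0.003012/0.2208 = 0.01364 L.
At equivalence all the acid is converted to F-; total volume = 0.01992 + 0.01364 = 0.03356 L, so [F-] = 0.003012/0.03356 = 0.08974 M.
Kb = Kw/Ka = 1.0e-14 / 6.8 x 10^-4 = 1.47e-11.
[OH^-] = sqrt(Kb x [F-]) = sqrt(1.47e-11 x 0.08974) = 1.15e-6 M.
pOH = 5.94, so pH = 14.00 - 5.94 = 8.06.

8.06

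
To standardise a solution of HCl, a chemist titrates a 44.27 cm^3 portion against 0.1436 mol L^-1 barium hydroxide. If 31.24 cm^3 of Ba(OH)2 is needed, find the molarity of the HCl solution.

n(Ba(OH)2) delivered = 0.1436 x 0.03124 = 0.004486 mol.
The reaction is 2 HCl + 1 Ba(OH)2, so n(HCl) = 0.004486 x 2/1 = 0.008972 mol.
[HCl] = 0.008972 mol / 0.04427 L = 0.203 M.

0.203 M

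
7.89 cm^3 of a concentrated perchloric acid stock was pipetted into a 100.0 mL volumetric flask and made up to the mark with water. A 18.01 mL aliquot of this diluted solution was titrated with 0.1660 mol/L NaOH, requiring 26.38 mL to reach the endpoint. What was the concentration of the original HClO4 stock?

3.08 M

n(NaOH) = 0.1660 x 0.02638 = 0.004379 mol.
n(HClO4) in the aliquot = 0.004379 mol.
[diluted HClO4] = 0.004379 / 0.01801 = 0.2431 M.
Dilution factor = 100.0/7.890 = 12.67, so [stock] = 0.2431 x 12.67 = 3.08 M.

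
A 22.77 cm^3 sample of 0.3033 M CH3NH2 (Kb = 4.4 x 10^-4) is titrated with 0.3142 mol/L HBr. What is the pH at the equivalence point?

5.73

n(CH3NH2) = 0.3033 x 0.02277 = 0.006906 mol; V(HBr) at equivalence = 0.006906/0.3142 = 0.02198 L.
At equivalence the base is fully converted to CH3NH3+; total volume = 0.04475 L, so [CH3NH3+] = 0.006906/0.04475 = 0.1543 M.
Ka(CH3NH3+) = Kw/Kb = 1.0e-14 / 4.4 x 10^-4 = 2.27e-11.
[H^+] = sqrt(Ka x [CH3NH3+]) = sqrt(2.27e-11 x 0.1543) = 1.87e-6 M.
pH = -log(1.87e-6) = 5.73.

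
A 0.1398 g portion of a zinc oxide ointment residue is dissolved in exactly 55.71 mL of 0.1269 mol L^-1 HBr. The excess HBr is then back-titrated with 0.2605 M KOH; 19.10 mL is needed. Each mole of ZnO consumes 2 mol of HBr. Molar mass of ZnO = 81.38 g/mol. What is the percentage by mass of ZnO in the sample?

60.9%

Total n(HBr) added = 0.1269 x 0.05571 = 0.007070 mol.
n(KOH) used = 0.2605 x 0.01910 = 0.004976 mol, which equals the excess n(HBr).
So n(HBr) consumed by the sample = 0.007070 - 0.004976 = 0.002094 mol.
n(ZnO) = 0.002094 / 2 = 0.001047 mol.
mass ZnO = 0.001047 x 81.38 = 0.08521 g, so %ZnO = 0.08521/0.1398 x 100 = 60.9%.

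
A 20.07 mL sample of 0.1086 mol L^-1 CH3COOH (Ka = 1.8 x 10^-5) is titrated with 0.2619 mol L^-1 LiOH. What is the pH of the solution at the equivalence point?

8.81

n(CH3COOH) = 0.1086 x 0.02007 = 0.002180 mol; V(LiOH) at equivalence = 0.002180/0.2619 = 0.008322 L.
At equivalence all the acid is converted to CH3COO-; total volume = 0.02007 + 0.008322 = 0.02839 L, so [CH3COO-] = 0.002180/0.02839 = 0.07677 M.
Kb = Kw/Ka = 1.0e-14 / 1.8 x 10^-5 = 5.56e-10.
[OH^-] = sqrt(Kb x [CH3COO-]) = sqrt(5.56e-10 x 0.07677) = 6.53e-6 M.
pOH = 5.19, so pH = 14.00 - 5.19 = 8.81.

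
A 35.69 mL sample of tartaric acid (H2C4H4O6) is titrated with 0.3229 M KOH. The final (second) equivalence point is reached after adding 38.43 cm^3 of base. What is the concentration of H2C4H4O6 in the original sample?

n(KOH) = 0.3229 x 0.03843 = 0.01241 mol.
At the final (second) equivalence point, 2 mol OH^- react per mol H2C4H4O6, so n(H2C4H4O6) = 0.01241 / 2 = 0.006205 mol.
[H2C4H4O6] = 0.006205 / 0.03569 L = 0.174 M.

0.174 M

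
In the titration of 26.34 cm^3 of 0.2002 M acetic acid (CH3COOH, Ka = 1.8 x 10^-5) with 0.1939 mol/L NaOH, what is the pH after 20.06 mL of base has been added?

5.19

Initial n(CH3COOH) = 0.2002 x 0.02634 = 0.005273 mol.
n(NaOH) added = 0.1939 x 0.02006 = 0.003890 mol, converting that many moles of CH3COOH to CH3COO-.
Remaining n(CH3COOH) = 0.001384 mol; n(CH3COO-) = 0.003890 mol.
By Henderson-Hasselbalch, pH = pKa + log([A^-]/[HA]) = 4.74 + log(0.003890/0.001384) = 4.74 + (+0.45) = 5.19.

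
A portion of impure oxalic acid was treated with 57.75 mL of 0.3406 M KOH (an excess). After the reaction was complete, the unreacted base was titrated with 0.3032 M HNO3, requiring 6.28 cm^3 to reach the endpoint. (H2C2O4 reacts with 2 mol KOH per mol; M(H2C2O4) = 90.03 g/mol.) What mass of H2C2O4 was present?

0.800 g

Total n(KOH) added = 0.3406 x 0.05775 = 0.01967 mol.
n(HNO3) used = 0.3032 x 0.006280 = 0.001904 mol, which equals the excess n(KOH).
So n(KOH) consumed by the sample = 0.01967 - 0.001904 = 0.01777 mol.
n(H2C2O4) = 0.01777 / 2 = 0.008883 mol.
mass = 0.008883 mol x 90.03 g/mol = 0.800 g.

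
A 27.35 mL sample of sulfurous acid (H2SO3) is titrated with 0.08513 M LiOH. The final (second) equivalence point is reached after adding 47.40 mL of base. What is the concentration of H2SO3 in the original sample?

0.0738 M

n(LiOH) = 0.08513 x 0.04740 = 0.004035 mol.
At the final (second) equivalence point, 2 mol OH^- react per mol H2SO3, so n(H2SO3) = 0.004035 / 2 = 0.002018 mol.
[H2SO3] = 0.002018 / 0.02735 L = 0.0738 M.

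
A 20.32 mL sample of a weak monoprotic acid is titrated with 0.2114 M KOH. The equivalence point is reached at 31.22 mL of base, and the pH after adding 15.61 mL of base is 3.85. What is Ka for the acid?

15.61 mL is half of the equivalence volume, so this is the half-equivalence point where [HA] = [A^-].
At half-equivalence pH = pKa, so pKa = 3.85.
Ka = 10^(-3.85) = 1.4 x 10^-4.

1.4 x 10^-4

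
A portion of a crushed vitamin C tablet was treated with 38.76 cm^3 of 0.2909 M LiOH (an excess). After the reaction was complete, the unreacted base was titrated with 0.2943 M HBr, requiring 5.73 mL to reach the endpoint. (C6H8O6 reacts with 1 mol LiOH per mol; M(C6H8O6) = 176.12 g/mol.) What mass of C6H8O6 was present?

Total n(LiOH) added = 0.2909 x 0.03876 = 0.01128 mol.
n(HBr) used = 0.2943 x 0.005730 = 0.001686 mol, which equals the excess n(LiOH).
So n(LiOH) consumed by the sample = 0.01128 - 0.001686 = 0.009589 mol.
n(C6H8O6) = 0.009589 / 1 = 0.009589 mol.
mass = 0.009589 mol x 176.12 g/mol = 1.69 g.

1.69 g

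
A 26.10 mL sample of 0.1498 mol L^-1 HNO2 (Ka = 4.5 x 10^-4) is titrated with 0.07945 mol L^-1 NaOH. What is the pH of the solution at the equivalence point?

n(HNO2) = 0.1498 x 0.02610 = 0.003910 mol; V(NaOH) at equivalence = 0.003910/0.07945 = 0.04921 L.
At equivalence all the acid is converted to NO2-; total volume = 0.02610 + 0.04921 = 0.07531 L, so [NO2-] = 0.003910/0.07531 = 0.05192 M.
Kb = Kw/Ka = 1.0e-14 / 4.5 x 10^-4 = 2.22e-11.
[OH^-] = sqrt(Kb x [NO2-]) = sqrt(2.22e-11 x 0.05192) = 1.07e-6 M.
pOH = 5.97, so pH = 14.00 - 5.97 = 8.03.

8.03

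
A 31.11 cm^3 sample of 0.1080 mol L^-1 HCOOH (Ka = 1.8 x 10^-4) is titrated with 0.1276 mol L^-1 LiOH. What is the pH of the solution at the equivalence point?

n(HCOOH) = 0.1080 x 0.03111 = 0.003360 mol; V(LiOH) at equivalence = 0.003360/0.1276 = 0.02633 L.
At equivalence all the acid is converted to HCOO-; total volume = 0.03111 + 0.02633 = 0.05744 L, so [HCOO-] = 0.003360/0.05744 = 0.05849 M.
Kb = Kw/Ka = 1.0e-14 / 1.8 x 10^-4 = 5.56e-11.
[OH^-] = sqrt(Kb x [HCOO-]) = sqrt(5.56e-11 x 0.05849) = 1.80e-6 M.
pOH = 5.74, so pH = 14.00 - 5.74 = 8.26.

8.26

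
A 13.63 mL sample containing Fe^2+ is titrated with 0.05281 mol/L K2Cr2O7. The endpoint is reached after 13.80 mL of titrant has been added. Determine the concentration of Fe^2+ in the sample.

0.321 M

n(K2Cr2O7) = 0.05281 x 0.01380 = 0.0007288 mol.
From the balanced equation, 1 mol K2Cr2O7 reacts with 6 mol Fe^2+, so n(Fe^2+) = 0.0007288 x 6/1 = 0.004373 mol.
[Fe^2+] = 0.004373 / 0.01363 L = 0.321 M.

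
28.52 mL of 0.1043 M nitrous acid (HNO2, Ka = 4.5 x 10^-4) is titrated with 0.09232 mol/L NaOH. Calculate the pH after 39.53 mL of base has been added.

n(acid) = 0.1043 x 0.02852 = 0.002975 mol; n(NaOH) added = 0.09232 x 0.03953 = 0.003649 mol.
Base is in excess by 0.003649 - 0.002975 = 0.0006748 mol in a total volume of 0.06805 L.
[OH^-] = 0.0006748/0.06805 = 0.009916 M, so pOH = 2.00 and pH = 14.00 - 2.00 = 12.00.

12.00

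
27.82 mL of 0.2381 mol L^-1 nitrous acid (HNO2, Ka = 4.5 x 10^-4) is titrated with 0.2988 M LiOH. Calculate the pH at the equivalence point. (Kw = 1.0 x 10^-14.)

n(HNO2) = 0.2381 x 0.02782 = 0.006624 mol; V(LiOH) at equivalence = 0.006624/0.2988 = 0.02217 L.
At equivalence all the acid is converted to NO2-; total volume = 0.02782 + 0.02217 = 0.04999 L, so [NO2-] = 0.006624/0.04999 = 0.1325 M.
Kb = Kw/Ka = 1.0e-14 / 4.5 x 10^-4 = 2.22e-11.
[OH^-] = sqrt(Kb x [NO2-]) = sqrt(2.22e-11 x 0.1325) = 1.72e-6 M.
pOH = 5.77, so pH = 14.00 - 5.77 = 8.23.

8.23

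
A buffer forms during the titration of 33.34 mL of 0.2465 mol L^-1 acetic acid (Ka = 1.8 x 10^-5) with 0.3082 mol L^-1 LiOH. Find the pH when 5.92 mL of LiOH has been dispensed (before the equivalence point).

Initial n(CH3COOH) = 0.2465 x 0.03334 = 0.008218 mol.
n(LiOH) added = 0.3082 x 0.005920 = 0.001825 mol, converting that many moles of CH3COOH to CH3COO-.
Remaining n(CH3COOH) = 0.006394 mol; n(CH3COO-) = 0.001825 mol.
By Henderson-Hasselbalch, pH = pKa + log([A^-]/[HA]) = 4.74 + log(0.001825/0.006394) = 4.74 + (-0.54) = 4.20.

4.20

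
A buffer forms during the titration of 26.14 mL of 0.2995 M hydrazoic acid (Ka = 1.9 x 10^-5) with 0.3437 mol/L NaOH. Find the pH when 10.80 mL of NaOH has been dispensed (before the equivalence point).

Initial n(HN3) = 0.2995 x 0.02614 = 0.007829 mol.
n(NaOH) added = 0.3437 x 0.01080 = 0.003712 mol, converting that many moles of HN3 to N3-.
Remaining n(HN3) = 0.004117 mol; n(N3-) = 0.003712 mol.
By Henderson-Hasselbalch, pH = pKa + log([A^-]/[HA]) = 4.72 + log(0.003712/0.004117) = 4.72 + (-0.04) = 4.68.

4.68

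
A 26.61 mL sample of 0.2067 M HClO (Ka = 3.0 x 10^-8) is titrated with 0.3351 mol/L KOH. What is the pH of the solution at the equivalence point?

n(HClO) = 0.2067 x 0.02661 = 0.005500 mol; V(KOH) at equivalence = 0.005500/0.3351 = 0.01641 L.
At equivalence all the acid is converted to ClO-; total volume = 0.02661 + 0.01641 = 0.04302 L, so [ClO-] = 0.005500/0.04302 = 0.1278 M.
Kb = Kw/Ka = 1.0e-14 / 3.0 x 10^-8 = 3.33e-7.
[OH^-] = sqrt(Kb x [ClO-]) = sqrt(3.33e-7 x 0.1278) = 0.000206 M.
pOH = 3.69, so pH = 14.00 - 3.69 = 10.31.

10.31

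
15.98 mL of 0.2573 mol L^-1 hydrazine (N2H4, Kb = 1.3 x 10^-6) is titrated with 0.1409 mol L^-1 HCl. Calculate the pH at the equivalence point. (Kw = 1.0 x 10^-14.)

n(N2H4) = 0.2573 x 0.01598 = 0.004112 mol; V(HCl) at equivalence = 0.004112/0.1409 = 0.02918 L.
At equivalence the base is fully converted to N2H5+; total volume = 0.04516 L, so [N2H5+] = 0.004112/0.04516 = 0.09104 M.
Ka(N2H5+) = Kw/Kb = 1.0e-14 / 1.3 x 10^-6 = 7.69e-9.
[H^+] = sqrt(Ka x [N2H5+]) = sqrt(7.69e-9 x 0.09104) = 2.65e-5 M.
pH = -log(2.65e-5) = 4.58.

4.58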